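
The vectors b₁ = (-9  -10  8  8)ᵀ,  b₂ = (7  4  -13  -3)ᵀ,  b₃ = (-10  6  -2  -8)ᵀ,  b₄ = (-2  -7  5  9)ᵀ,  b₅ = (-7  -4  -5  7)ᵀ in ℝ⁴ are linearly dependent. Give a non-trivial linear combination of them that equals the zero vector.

Write the vectors as columns of a matrix and find a nonzero vector in its null space.
The free variable yields coefficients (0, 1, 1, 2, -1) (any nonzero multiple also works).

b₂ + b₃ + 2b₄ - b₅ = 0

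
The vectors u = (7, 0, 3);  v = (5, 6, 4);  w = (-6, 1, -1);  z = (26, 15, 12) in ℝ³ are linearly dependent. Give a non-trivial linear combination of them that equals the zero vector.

Solve the homogeneous system with u, v, w, z as columns by row-reducing the coefficient matrix.
A generator of the null space is (1, -3, 3, 1).

u - 3v + 3w + z = 0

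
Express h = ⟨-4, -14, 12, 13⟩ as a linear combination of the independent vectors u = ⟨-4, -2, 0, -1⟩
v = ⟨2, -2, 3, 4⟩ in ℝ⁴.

Solve the system with u, v as columns and h as the right-hand side.
The system has the unique solution (a₁, a₂) = (3, 4).

h = 3u + 4v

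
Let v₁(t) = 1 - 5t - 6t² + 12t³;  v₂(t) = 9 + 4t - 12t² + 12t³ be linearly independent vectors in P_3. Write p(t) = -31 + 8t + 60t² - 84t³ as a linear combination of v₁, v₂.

p = -4v₁ - 3v₂

Identify each element with its coordinate vector in ℝ⁴ via {1, t, …, t³}.
Set up the augmented matrix [v₁ | v₂ | p] and row-reduce.
Back-substitution yields (α₁, α₂) = (-4, -3).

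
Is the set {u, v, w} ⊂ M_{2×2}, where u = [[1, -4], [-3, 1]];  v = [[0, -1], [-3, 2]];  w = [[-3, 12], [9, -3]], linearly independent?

linearly dependent

Take coordinates with respect to the standard basis {E₁₁, E₁₂, E₂₁, E₂₂}.
Row-reduce the matrix whose columns are u, v, w.
The reduction yields 2 nonzero rows, so the rank is 2.
Since rank 2 < 3, the set is linearly dependent.
Indeed 3u + w = 0.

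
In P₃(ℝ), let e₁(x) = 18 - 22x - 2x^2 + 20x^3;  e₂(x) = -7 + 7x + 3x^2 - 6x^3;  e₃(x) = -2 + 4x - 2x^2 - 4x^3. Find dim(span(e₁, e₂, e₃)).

Represent each element by its coordinate vector in ℝ⁴.
Apply Gaussian elimination to the matrix whose rows are e₁, e₂, e₃.
There are 2 pivot columns, so rank = 2.

2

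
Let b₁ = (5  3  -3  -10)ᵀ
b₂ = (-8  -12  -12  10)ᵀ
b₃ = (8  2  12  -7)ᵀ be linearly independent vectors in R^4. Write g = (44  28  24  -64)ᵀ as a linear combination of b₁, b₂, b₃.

Since b₁, b₂, b₃ are independent, the coefficients expressing g are uniquely determined by a linear system.
The system has the unique solution (c₁, c₂, c₃) = (4, -1, 2).

g = 4b₁ - b₂ + 2b₃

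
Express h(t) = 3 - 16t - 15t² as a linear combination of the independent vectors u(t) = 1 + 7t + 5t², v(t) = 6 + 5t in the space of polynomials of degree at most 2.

Identify each element with its coordinate vector in ℝ³ via {1, t, t²}.
Since u, v are independent, the coefficients expressing h are uniquely determined by a linear system.
Row-reducing the augmented matrix gives the unique coefficients (α₁, α₂) = (-3, 1).

h = -3u + v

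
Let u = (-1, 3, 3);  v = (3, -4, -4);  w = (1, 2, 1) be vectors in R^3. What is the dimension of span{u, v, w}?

dim = 3

Apply Gaussian elimination to the matrix whose rows are u, v, w.
Reduction leaves 3 leading entries, giving rank 3.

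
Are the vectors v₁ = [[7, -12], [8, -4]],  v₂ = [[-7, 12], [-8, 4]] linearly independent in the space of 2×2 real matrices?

linearly dependent

Take coordinates with respect to the standard basis {E₁₁, E₁₂, E₂₁, E₂₂}.
Place the vectors as rows of a 2×4 matrix and reduce to echelon form.
The reduction yields 1 nonzero row, so the rank is 1.
Since rank 1 < 2, the set is linearly dependent.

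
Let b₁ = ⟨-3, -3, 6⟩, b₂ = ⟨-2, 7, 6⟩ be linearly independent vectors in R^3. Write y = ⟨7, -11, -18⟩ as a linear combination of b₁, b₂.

Since b₁, b₂ are independent, the coefficients expressing y are uniquely determined by a linear system.
The system has the unique solution (a₁, a₂) = (-1, -2).

y = -b₁ - 2b₂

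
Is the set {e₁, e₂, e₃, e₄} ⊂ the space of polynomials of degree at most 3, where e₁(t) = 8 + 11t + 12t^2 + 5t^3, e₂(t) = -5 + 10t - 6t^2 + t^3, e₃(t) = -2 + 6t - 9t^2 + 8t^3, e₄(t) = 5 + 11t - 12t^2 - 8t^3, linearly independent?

Take coordinates with respect to the standard basis {1, t, …, t^3}.
Row-reduce the matrix whose columns are e₁, e₂, e₃, e₄.
The reduction yields 4 nonzero rows, so the rank is 4.
Since rank = 4 (the number of vectors), the set is linearly independent.

linearly independent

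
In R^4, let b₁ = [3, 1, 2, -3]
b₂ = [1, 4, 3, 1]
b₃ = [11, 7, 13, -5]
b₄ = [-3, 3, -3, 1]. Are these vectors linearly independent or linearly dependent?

linearly dependent

Form the 4×4 matrix with these as columns; its determinant is 0.
A zero determinant means the columns are linearly dependent.
Indeed 2b₁ + 2b₂ - b₃ - b₄ = 0.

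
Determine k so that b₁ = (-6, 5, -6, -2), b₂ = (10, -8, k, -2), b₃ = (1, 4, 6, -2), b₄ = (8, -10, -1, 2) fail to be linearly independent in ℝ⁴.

k = -25/11

The vectors are dependent exactly when the determinant of the matrix with rows b₁, b₂, b₃, b₄ vanishes.
The determinant works out to -66*k - 150.
This vanishes exactly when k = -25/11.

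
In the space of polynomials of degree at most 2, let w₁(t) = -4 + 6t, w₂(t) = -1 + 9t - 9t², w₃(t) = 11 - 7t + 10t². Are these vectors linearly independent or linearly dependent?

Take coordinates with respect to the standard basis {1, t, t²}.
The matrix [w₁|w₂|w₃] has determinant -642.
A nonzero determinant means the columns are linearly independent.

linearly independent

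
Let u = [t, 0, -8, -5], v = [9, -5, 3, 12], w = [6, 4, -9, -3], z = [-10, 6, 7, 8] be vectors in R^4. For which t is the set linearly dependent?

The vectors are dependent exactly when the determinant of the matrix with rows u, v, w, z vanishes.
Expanding, det = 1089*t - 7986.
Setting this to zero gives t = 22/3.

t = 22/3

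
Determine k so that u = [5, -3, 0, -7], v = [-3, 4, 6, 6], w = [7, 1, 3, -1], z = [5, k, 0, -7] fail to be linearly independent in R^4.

Place the vectors as rows of a 4×4 matrix; dependence ⇔ determinant zero.
The determinant works out to 237*k + 711.
Setting this to zero gives k = -3.

k = -3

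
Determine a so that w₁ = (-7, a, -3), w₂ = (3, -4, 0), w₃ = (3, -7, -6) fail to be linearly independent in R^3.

a = 47/6

The vectors are dependent exactly when the determinant of the matrix with rows w₁, w₂, w₃ vanishes.
Expanding, det = 18*a - 141.
This vanishes exactly when a = 47/6.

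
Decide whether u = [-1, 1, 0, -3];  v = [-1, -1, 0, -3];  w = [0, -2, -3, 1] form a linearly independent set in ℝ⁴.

Place the vectors as rows of a 3×4 matrix and reduce to echelon form.
The reduction yields 3 nonzero rows, so the rank is 3.
Since rank = 3 (the number of vectors), the set is linearly independent.

linearly independent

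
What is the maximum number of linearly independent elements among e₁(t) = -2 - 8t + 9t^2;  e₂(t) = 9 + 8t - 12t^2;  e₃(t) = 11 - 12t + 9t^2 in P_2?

3

Represent each element by its coordinate vector in ℝ³.
Form the matrix with e₁, e₂, e₃ as columns and reduce.
Exactly 3 pivots survive; hence the rank is 3.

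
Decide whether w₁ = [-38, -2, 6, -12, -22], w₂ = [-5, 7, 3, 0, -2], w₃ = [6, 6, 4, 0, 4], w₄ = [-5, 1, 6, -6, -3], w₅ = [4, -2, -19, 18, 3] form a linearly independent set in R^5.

linearly dependent

Row-reduce the matrix whose columns are w₁, w₂, w₃, w₄, w₅.
The reduction yields 3 nonzero rows, so the rank is 3.
Since rank 3 < 5, the set is linearly dependent.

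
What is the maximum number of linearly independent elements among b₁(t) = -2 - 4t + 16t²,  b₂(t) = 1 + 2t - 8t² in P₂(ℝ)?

Use coordinates relative to {1, t, t²}.
Form the matrix with b₁, b₂ as columns and reduce.
Exactly 1 pivot survives; hence the rank is 1.

1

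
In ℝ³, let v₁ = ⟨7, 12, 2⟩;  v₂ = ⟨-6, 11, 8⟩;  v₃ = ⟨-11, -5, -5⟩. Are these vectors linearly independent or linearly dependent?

linearly independent

Form the 3×3 matrix with these as columns; its determinant is -1219.
A nonzero determinant means the columns are linearly independent.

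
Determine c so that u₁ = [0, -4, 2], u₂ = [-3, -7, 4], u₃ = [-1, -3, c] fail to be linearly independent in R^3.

c = 5/3

Dependence holds iff the 3×3 matrix [u₁ u₂ u₃] is singular.
Cofactor expansion gives det = 20 - 12*c.
This vanishes exactly when c = 5/3.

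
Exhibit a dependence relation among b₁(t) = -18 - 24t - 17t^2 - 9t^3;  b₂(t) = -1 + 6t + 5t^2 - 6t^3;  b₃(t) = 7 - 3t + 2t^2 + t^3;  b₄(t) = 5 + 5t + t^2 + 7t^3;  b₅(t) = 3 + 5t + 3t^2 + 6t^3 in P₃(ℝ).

Pass to coordinate vectors relative to the basis {1, t, …, t^3}.
Row-reduce the matrix with b₁, b₂, b₃, b₄, b₅ as columns; the null space gives the coefficients.
One solution (up to scaling) is (1, 2, 1, 2, 1).

b₁ + 2b₂ + b₃ + 2b₄ + b₅ = 0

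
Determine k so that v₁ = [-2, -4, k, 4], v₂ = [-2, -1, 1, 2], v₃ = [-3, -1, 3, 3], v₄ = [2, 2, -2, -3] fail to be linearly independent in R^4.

k = 0

The set is linearly dependent precisely when det[v₁; v₂; v₃; v₄] = 0.
The determinant works out to k.
This vanishes exactly when k = 0.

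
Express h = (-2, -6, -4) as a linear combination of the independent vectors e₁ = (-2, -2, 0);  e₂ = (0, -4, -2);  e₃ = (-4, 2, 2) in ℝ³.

h = -3e₁ + 4e₂ + 2e₃

Set up the augmented matrix [e₁ | e₂ | e₃ | h] and row-reduce.
Back-substitution yields (c₁, c₂, c₃) = (-3, 4, 2).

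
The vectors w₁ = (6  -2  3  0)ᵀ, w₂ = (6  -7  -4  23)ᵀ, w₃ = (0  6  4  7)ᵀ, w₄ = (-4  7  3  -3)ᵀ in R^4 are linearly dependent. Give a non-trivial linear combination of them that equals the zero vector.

Write the vectors as columns of a matrix and find a nonzero vector in its null space.
The free variable yields coefficients (1, 1, -2, 3) (any nonzero multiple also works).

w₁ + w₂ - 2w₃ + 3w₄ = 0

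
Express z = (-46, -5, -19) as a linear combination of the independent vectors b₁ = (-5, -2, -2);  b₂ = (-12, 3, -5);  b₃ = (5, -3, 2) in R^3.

Set up the augmented matrix [b₁ | b₂ | b₃ | z] and row-reduce.
The system has the unique solution (c₁, c₂, c₃) = (4, 3, 2).

z = 4b₁ + 3b₂ + 2b₃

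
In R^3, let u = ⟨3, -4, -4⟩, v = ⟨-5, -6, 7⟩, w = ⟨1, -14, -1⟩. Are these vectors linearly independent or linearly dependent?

The matrix [u|v|w] has determinant 0.
A zero determinant means the columns are linearly dependent.
Indeed 2u + v - w = 0.

linearly dependent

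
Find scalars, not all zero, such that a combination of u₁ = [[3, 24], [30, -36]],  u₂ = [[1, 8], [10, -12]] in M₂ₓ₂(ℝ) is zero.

u₁ - 3u₂ = 0

Pass to coordinate vectors relative to the basis {E₁₁, E₁₂, E₂₁, E₂₂}.
Write the vectors as columns of a matrix and find a nonzero vector in its null space.
The free variable yields coefficients (1, -3) (any nonzero multiple also works).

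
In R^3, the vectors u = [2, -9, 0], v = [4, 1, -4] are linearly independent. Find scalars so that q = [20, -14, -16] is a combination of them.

q = 2u + 4v

Write q = α₁u + α₂v and equate components.
The system has the unique solution (α₁, α₂) = (2, 4).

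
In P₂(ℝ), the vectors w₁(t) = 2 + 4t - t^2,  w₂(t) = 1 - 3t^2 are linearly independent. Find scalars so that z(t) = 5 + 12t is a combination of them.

z = 3w₁ - w₂

Take coordinate vectors relative to {1, t, t^2}.
Set up the augmented matrix [w₁ | w₂ | z] and row-reduce.
The system has the unique solution (c₁, c₂) = (3, -1).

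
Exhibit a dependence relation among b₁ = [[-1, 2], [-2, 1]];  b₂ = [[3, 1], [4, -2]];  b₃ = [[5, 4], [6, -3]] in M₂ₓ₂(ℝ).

Write each element as a vector in ℝ⁴ using {E₁₁, E₁₂, E₂₁, E₂₂}.
Solve the homogeneous system with b₁, b₂, b₃ as columns by row-reducing the coefficient matrix.
One solution (up to scaling) is (1, 2, -1).

b₁ + 2b₂ - b₃ = 0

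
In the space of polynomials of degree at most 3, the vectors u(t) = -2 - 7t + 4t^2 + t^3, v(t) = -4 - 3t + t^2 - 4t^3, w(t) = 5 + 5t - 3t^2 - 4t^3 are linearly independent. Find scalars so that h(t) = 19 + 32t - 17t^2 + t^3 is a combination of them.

h = -3u - 2v + w

Take coordinate vectors relative to {1, t, …, t^3}.
Solve the system with u, v, w as columns and h as the right-hand side.
Back-substitution yields (α₁, α₂, α₃) = (-3, -2, 1).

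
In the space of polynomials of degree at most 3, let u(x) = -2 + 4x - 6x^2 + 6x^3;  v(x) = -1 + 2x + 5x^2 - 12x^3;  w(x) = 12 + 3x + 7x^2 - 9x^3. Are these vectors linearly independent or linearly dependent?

linearly independent

Take coordinates with respect to the standard basis {1, x, …, x^3}.
Place the vectors as rows of a 3×4 matrix and reduce to echelon form.
The reduction yields 3 nonzero rows, so the rank is 3.
Since rank = 3 (the number of vectors), the set is linearly independent.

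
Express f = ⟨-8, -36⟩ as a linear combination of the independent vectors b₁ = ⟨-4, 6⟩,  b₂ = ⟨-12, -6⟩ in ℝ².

Solve the system with b₁, b₂ as columns and f as the right-hand side.
Back-substitution yields (a₁, a₂) = (-4, 2).

f = -4b₁ + 2b₂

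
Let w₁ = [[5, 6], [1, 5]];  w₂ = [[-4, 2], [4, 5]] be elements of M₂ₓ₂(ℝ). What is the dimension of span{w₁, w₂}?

Pass to coordinate vectors with respect to the basis {E₁₁, E₁₂, E₂₁, E₂₂}.
Row-reduce the 2×4 matrix with these as rows.
Exactly 2 pivots survive; hence the rank is 2.

dim = 2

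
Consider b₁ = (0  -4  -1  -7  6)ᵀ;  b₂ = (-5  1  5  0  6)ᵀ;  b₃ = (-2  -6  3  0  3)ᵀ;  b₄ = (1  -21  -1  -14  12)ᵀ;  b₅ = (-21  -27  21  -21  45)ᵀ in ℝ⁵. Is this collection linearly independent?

Place the vectors as rows of a 5×5 matrix and reduce to echelon form.
The reduction yields 3 nonzero rows, so the rank is 3.
Since rank 3 < 5, the set is linearly dependent.
Indeed 2b₁ - b₂ + 2b₃ - b₄ = 0.

linearly dependent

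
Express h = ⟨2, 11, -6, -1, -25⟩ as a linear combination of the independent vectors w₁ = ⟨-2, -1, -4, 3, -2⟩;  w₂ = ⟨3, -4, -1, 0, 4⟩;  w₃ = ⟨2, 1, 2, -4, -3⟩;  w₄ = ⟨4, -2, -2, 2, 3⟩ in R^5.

Solve the system with w₁, w₂, w₃, w₄ as columns and h as the right-hand side.
Row-reducing the augmented matrix gives the unique coefficients (α₁, …, α₄) = (3, -4, 4, 3).

h = 3w₁ - 4w₂ + 4w₃ + 3w₄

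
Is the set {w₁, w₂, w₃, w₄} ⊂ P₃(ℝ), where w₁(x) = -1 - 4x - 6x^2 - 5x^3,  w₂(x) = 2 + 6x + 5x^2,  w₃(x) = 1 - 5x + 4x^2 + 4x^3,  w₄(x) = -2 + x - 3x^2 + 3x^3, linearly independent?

Write each element as a coordinate vector in ℝ⁴ using {1, x, …, x^3}.
Place the vectors as rows of a 4×4 matrix and reduce to echelon form.
The reduction yields 4 nonzero rows, so the rank is 4.
Since rank = 4 (the number of vectors), the set is linearly independent.

linearly independent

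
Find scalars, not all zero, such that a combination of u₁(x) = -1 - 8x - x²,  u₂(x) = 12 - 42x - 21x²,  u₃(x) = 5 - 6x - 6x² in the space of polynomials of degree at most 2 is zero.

3u₁ - u₂ + 3u₃ = 0

Take coordinates with respect to {1, x, x²}.
Set up α₁u₁ + … + α₃u₃ = 0 and solve the homogeneous system.
The free variable yields coefficients (3, -1, 3) (any nonzero multiple also works).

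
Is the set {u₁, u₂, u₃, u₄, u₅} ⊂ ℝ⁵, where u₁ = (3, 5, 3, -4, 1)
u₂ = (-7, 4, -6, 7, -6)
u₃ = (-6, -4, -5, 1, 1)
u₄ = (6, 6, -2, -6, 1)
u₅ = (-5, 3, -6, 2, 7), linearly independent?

linearly independent

Form the 5×5 matrix with these as columns; its determinant is -20547.
A nonzero determinant means the columns are linearly independent.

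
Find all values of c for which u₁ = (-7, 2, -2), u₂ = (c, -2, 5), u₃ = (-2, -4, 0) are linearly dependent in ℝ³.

The vectors are dependent exactly when the determinant of the matrix with rows u₁, u₂, u₃ vanishes.
The determinant works out to 8*c - 152.
Setting this to zero gives c = 19.

c = 19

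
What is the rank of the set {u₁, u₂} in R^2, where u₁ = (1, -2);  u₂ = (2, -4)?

Put the 2×2 matrix [u₁|u₂] into echelon form.
Exactly 1 pivot survives; hence the rank is 1.

1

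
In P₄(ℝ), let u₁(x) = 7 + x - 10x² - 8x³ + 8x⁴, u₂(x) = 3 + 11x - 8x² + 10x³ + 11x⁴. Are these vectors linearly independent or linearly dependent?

Write each element as a coordinate vector in ℝ⁵ using {1, x, …, x⁴}.
Place the vectors as rows of a 2×5 matrix and reduce to echelon form.
The reduction yields 2 nonzero rows, so the rank is 2.
Since rank = 2 (the number of vectors), the set is linearly independent.

linearly independent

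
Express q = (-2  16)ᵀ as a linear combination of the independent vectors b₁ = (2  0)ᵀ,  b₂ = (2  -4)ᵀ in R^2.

Since b₁, b₂ are independent, the coefficients expressing q are uniquely determined by a linear system.
The system has the unique solution (c₁, c₂) = (3, -4).

q = 3b₁ - 4b₂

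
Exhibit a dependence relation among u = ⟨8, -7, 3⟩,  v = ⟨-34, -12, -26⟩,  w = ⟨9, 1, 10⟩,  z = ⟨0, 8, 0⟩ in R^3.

2u + v + 2w + 3z = 0

Write the vectors as columns of a matrix and find a nonzero vector in its null space.
A generator of the null space is (2, 1, 2, 3).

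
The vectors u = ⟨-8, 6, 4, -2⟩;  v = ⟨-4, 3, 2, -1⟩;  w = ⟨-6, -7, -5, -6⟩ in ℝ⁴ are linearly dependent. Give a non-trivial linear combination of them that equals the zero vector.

u - 2v = 0

Write the vectors as columns of a matrix and find a nonzero vector in its null space.
One solution (up to scaling) is (1, -2, 0).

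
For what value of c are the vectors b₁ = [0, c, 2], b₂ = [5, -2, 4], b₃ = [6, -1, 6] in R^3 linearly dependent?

The vectors are dependent exactly when the determinant of the matrix with rows b₁, b₂, b₃ vanishes.
The determinant works out to 14 - 6*c.
This vanishes exactly when c = 7/3.

c = 7/3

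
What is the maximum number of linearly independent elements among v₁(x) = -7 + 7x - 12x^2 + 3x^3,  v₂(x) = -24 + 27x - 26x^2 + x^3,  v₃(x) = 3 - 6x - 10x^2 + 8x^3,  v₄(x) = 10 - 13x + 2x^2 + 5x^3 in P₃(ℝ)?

2

Represent each element by its coordinate vector in ℝ⁴.
Put the 4×4 matrix [v₁|v₂|v₃|v₄] into echelon form.
Reduction leaves 2 leading entries, giving rank 2.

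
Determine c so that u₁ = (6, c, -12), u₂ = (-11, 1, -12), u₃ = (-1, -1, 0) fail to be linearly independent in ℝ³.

c = 18

The vectors are dependent exactly when the determinant of the matrix with rows u₁, u₂, u₃ vanishes.
Expanding, det = 12*c - 216.
This vanishes exactly when c = 18.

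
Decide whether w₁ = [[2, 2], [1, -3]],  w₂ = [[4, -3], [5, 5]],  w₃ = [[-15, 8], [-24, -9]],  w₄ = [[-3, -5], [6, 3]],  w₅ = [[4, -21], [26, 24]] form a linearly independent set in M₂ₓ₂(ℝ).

Write each element as a coordinate vector in ℝ⁴ using {E₁₁, E₁₂, E₂₁, E₂₂}.
There are 5 vectors in a 4-dimensional space, so they cannot be linearly independent.

linearly dependent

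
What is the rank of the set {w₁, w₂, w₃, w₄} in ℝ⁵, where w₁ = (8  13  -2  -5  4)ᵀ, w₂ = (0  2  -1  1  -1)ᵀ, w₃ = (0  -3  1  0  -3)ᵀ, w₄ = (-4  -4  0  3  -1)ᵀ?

Apply Gaussian elimination to the matrix whose rows are w₁, w₂, w₃, w₄.
There are 3 pivot columns, so rank = 3.

3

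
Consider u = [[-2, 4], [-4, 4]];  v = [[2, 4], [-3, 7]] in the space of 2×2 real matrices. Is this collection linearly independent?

Write each element as a coordinate vector in ℝ⁴ using {E₁₁, E₁₂, E₂₁, E₂₂}.
Row-reduce the matrix whose columns are u, v.
The reduction yields 2 nonzero rows, so the rank is 2.
Since rank = 2 (the number of vectors), the set is linearly independent.

linearly independent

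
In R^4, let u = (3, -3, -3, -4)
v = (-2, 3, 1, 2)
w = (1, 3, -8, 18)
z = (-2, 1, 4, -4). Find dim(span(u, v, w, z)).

3

Put the 4×4 matrix [u|v|w|z] into echelon form.
There are 3 pivot columns, so rank = 3.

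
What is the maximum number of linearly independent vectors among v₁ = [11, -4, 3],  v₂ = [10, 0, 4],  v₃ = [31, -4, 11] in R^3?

Apply Gaussian elimination to the matrix whose rows are v₁, v₂, v₃.
Exactly 2 pivots survive; hence the rank is 2.

2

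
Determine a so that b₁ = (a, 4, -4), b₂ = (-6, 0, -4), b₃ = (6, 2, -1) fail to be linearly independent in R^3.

Dependence holds iff the 3×3 matrix [b₁ b₂ b₃] is singular.
The determinant works out to 8*a - 72.
Solving 8*a - 72 = 0 yields a = 9.

a = 9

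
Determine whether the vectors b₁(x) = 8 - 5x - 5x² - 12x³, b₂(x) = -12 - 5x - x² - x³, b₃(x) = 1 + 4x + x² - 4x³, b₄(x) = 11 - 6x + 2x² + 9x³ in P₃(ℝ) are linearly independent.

linearly independent

Write each element as a coordinate vector in ℝ⁴ using {1, x, …, x³}.
Form the 4×4 matrix with these as columns; its determinant is -4217.
A nonzero determinant means the columns are linearly independent.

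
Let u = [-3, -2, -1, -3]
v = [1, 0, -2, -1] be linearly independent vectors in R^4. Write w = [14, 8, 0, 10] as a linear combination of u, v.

w = -4u + 2v

Write w = a₁u + a₂v and equate components.
Row-reducing the augmented matrix gives the unique coefficients (a₁, a₂) = (-4, 2).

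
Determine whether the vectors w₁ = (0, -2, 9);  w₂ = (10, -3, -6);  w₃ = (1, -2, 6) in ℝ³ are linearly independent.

linearly independent

Place the vectors as rows of a 3×3 matrix and reduce to echelon form.
The reduction yields 3 nonzero rows, so the rank is 3.
Since rank = 3 (the number of vectors), the set is linearly independent.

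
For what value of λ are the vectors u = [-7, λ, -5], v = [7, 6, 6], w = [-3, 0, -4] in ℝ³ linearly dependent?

Dependence holds iff the 3×3 matrix [u v w] is singular.
The determinant works out to 10*λ + 78.
This vanishes exactly when λ = -39/5.

λ = -39/5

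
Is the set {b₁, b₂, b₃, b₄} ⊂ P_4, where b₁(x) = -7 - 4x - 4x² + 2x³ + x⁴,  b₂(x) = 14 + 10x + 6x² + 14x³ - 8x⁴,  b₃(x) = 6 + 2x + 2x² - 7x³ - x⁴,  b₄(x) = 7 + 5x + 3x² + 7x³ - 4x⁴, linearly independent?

linearly dependent

Take coordinates with respect to the standard basis {1, x, …, x⁴}.
One vector is a scalar multiple of another, so the set is dependent.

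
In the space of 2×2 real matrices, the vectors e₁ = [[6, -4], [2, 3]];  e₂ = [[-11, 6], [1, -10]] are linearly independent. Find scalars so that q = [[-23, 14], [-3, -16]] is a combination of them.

Take coordinate vectors relative to {E₁₁, E₁₂, E₂₁, E₂₂}.
Since e₁, e₂ are independent, the coefficients expressing q are uniquely determined by a linear system.
Row-reducing the augmented matrix gives the unique coefficients (α₁, α₂) = (-2, 1).

q = -2e₁ + e₂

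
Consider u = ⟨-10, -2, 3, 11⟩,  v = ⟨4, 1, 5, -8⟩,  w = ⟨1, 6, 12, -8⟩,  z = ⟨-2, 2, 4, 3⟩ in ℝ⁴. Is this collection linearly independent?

Form the 4×4 matrix with these as columns; its determinant is 895.
A nonzero determinant means the columns are linearly independent.

linearly independent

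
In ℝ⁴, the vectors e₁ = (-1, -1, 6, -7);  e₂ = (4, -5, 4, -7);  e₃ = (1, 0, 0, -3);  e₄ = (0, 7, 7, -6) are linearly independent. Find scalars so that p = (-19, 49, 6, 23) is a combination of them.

p = -e₁ - 4e₂ - 4e₃ + 4e₄

Solve the system with e₁, e₂, e₃, e₄ as columns and p as the right-hand side.
Row-reducing the augmented matrix gives the unique coefficients (a₁, …, a₄) = (-1, -4, -4, 4).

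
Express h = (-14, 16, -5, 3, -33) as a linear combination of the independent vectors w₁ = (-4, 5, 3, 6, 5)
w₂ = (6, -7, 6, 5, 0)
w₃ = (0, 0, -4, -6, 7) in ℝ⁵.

Write h = α₁w₁ + … + α₃w₃ and equate components.
The system has the unique solution (α₁, α₂, α₃) = (-1, -3, -4).

h = -w₁ - 3w₂ - 4w₃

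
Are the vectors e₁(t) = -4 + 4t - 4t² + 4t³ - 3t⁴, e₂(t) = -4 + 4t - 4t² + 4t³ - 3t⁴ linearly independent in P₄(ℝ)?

linearly dependent

Write each element as a coordinate vector in ℝ⁵ using {1, t, …, t⁴}.
Two of the vectors are equal, giving an immediate dependence.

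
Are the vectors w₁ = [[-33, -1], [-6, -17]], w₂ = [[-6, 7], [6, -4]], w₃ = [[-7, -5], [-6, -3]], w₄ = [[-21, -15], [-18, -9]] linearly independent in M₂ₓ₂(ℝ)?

linearly dependent

Take coordinates with respect to the standard basis {E₁₁, E₁₂, E₂₁, E₂₂}.
One vector is a scalar multiple of another, so the set is dependent.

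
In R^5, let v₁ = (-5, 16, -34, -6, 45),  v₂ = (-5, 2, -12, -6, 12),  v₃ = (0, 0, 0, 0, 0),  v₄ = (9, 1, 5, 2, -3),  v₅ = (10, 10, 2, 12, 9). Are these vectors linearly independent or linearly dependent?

One of the vectors is the zero vector, so the set is linearly dependent.

linearly dependent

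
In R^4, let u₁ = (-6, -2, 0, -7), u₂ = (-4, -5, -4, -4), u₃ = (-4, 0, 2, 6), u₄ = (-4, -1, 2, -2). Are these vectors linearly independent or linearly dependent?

Row-reduce the matrix whose columns are u₁, u₂, u₃, u₄.
The reduction yields 4 nonzero rows, so the rank is 4.
Since rank = 4 (the number of vectors), the set is linearly independent.

linearly independent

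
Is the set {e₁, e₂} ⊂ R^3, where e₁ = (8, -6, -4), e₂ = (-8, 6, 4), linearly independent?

linearly dependent

Place the vectors as rows of a 2×3 matrix and reduce to echelon form.
The reduction yields 1 nonzero row, so the rank is 1.
Since rank 1 < 2, the set is linearly dependent.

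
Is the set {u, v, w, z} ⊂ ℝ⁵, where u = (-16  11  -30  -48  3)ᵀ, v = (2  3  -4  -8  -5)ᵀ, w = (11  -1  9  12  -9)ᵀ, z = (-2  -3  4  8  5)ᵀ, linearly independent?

Place the vectors as rows of a 4×5 matrix and reduce to echelon form.
The reduction yields 2 nonzero rows, so the rank is 2.
Since rank 2 < 4, the set is linearly dependent.
Indeed u - 3v + 2w = 0.

linearly dependent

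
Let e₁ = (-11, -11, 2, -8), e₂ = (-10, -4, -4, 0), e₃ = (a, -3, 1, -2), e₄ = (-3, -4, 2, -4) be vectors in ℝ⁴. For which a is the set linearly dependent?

Place the vectors as rows of a 4×4 matrix; dependence ⇔ determinant zero.
The determinant works out to -16*a - 24.
Setting this to zero gives a = -3/2.

a = -3/2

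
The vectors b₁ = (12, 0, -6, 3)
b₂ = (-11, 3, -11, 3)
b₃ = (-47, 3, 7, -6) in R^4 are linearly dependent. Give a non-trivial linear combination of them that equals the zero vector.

3b₁ - b₂ + b₃ = 0

Write the vectors as columns of a matrix and find a nonzero vector in its null space.
The free variable yields coefficients (3, -1, 1) (any nonzero multiple also works).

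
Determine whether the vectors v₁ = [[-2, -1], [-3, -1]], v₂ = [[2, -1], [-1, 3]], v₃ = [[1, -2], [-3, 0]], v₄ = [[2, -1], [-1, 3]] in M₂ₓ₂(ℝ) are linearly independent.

linearly dependent

Take coordinates with respect to the standard basis {E₁₁, E₁₂, E₂₁, E₂₂}.
Two of the vectors are equal, giving an immediate dependence.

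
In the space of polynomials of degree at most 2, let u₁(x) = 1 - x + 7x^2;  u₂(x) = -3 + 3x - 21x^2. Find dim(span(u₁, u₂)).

Use coordinates relative to {1, x, x^2}.
Put the 3×2 matrix [u₁|u₂] into echelon form.
Exactly 1 pivot survives; hence the rank is 1.

dim = 1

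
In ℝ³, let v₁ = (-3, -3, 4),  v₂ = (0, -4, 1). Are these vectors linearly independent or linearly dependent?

Row-reduce the matrix whose columns are v₁, v₂.
The reduction yields 2 nonzero rows, so the rank is 2.
Since rank = 2 (the number of vectors), the set is linearly independent.

linearly independent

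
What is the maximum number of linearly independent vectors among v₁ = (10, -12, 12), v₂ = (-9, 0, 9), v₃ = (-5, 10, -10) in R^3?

Row-reduce the 3×3 matrix with these as rows.
Reduction leaves 3 leading entries, giving rank 3.

3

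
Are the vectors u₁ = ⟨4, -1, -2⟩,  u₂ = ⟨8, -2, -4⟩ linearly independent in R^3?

One vector is a scalar multiple of another, so the set is dependent.

linearly dependent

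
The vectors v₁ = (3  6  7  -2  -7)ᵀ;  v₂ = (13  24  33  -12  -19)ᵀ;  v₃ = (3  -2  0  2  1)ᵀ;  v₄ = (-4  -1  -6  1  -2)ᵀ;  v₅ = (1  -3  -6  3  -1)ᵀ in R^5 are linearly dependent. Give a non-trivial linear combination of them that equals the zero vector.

3v₁ - v₂ - 3v₃ - 3v₄ + v₅ = 0

Set up α₁v₁ + … + α₅v₅ = 0 and solve the homogeneous system.
The free variable yields coefficients (3, -1, -3, -3, 1) (any nonzero multiple also works).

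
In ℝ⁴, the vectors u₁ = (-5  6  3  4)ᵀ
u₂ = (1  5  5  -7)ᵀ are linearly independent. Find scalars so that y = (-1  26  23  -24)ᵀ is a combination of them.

y = u₁ + 4u₂

Set up the augmented matrix [u₁ | u₂ | y] and row-reduce.
The system has the unique solution (a₁, a₂) = (1, 4).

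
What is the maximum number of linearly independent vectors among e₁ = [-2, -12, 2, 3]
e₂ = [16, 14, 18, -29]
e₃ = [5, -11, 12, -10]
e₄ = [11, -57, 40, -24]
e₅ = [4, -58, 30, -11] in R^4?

2

Row-reduce the 5×4 matrix with these as rows.
There are 2 pivot columns, so rank = 2.
(With 5 elements in a 4-dimensional space the rank is at most 4.)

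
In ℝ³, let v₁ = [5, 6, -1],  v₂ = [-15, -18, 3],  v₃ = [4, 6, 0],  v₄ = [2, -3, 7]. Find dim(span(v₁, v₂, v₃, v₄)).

Row-reduce the 4×3 matrix with these as rows.
The echelon form has 3 nonzero rows, so the rank is 3.
(With 4 elements in a 3-dimensional space the rank is at most 3.)

3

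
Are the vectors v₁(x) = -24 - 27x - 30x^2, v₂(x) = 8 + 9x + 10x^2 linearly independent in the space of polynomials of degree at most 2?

linearly dependent

Write each element as a coordinate vector in ℝ³ using {1, x, x^2}.
Row-reduce the matrix whose columns are v₁, v₂.
The reduction yields 1 nonzero row, so the rank is 1.
Since rank 1 < 2, the set is linearly dependent.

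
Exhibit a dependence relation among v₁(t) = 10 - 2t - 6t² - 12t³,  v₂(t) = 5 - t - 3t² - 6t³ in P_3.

Take coordinates with respect to {1, t, …, t³}.
Solve the homogeneous system with v₁, v₂ as columns by row-reducing the coefficient matrix.
The free variable yields coefficients (1, -2) (any nonzero multiple also works).

v₁ - 2v₂ = 0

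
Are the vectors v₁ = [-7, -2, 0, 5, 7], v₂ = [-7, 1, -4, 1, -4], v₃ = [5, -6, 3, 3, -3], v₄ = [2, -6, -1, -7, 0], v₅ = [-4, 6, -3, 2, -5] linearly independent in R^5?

linearly independent

Form the 5×5 matrix with these as columns; its determinant is -1585.
A nonzero determinant means the columns are linearly independent.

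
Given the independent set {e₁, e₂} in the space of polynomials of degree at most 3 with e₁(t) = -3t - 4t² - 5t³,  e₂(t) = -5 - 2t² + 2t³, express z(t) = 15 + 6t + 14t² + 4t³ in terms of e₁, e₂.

z = -2e₁ - 3e₂

Work in coordinates with respect to the standard basis {1, t, …, t³}.
Write z = c₁e₁ + c₂e₂ and equate components.
Row-reducing the augmented matrix gives the unique coefficients (c₁, c₂) = (-2, -3).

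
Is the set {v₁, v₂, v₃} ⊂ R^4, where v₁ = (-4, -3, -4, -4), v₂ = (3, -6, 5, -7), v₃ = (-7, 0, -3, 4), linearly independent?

Row-reduce the matrix whose columns are v₁, v₂, v₃.
The reduction yields 3 nonzero rows, so the rank is 3.
Since rank = 3 (the number of vectors), the set is linearly independent.

linearly independent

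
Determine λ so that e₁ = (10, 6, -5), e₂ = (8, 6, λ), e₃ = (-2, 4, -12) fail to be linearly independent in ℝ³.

λ = -7

The vectors are dependent exactly when the determinant of the matrix with rows e₁, e₂, e₃ vanishes.
The determinant works out to -52*λ - 364.
Solving -52*λ - 364 = 0 yields λ = -7.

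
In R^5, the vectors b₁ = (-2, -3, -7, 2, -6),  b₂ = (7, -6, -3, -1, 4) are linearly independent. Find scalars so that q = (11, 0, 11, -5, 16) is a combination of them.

q = -2b₁ + b₂

Write q = a₁b₁ + a₂b₂ and equate components.
The system has the unique solution (a₁, a₂) = (-2, 1).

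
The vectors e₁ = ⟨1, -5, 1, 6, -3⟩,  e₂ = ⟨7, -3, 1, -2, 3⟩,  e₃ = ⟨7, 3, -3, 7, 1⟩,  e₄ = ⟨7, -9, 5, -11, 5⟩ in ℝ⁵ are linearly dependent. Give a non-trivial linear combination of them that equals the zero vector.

Solve the homogeneous system with e₁, e₂, e₃, e₄ as columns by row-reducing the coefficient matrix.
The free variable yields coefficients (0, 2, -1, -1) (any nonzero multiple also works).

2e₂ - e₃ - e₄ = 0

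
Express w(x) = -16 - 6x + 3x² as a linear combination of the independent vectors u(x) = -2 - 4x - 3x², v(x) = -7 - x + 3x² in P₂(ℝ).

Work in coordinates with respect to the standard basis {1, x, x²}.
Set up the augmented matrix [u | v | w] and row-reduce.
Row-reducing the augmented matrix gives the unique coefficients (c₁, c₂) = (1, 2).

w = u + 2v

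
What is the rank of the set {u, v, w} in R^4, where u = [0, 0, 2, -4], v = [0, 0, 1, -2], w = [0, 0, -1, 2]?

rank 1

Form the matrix with u, v, w as columns and reduce.
Reduction leaves 1 leading entry, giving rank 1.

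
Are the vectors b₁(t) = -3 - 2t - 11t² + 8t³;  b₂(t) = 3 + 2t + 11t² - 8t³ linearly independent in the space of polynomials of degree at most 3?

Take coordinates with respect to the standard basis {1, t, …, t³}.
Place the vectors as rows of a 2×4 matrix and reduce to echelon form.
The reduction yields 1 nonzero row, so the rank is 1.
Since rank 1 < 2, the set is linearly dependent.

linearly dependent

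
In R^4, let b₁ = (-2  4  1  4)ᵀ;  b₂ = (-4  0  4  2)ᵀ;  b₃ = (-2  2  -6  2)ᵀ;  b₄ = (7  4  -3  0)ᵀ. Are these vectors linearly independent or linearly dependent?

linearly independent

The matrix [b₁|b₂|b₃|b₄] has determinant -20.
A nonzero determinant means the columns are linearly independent.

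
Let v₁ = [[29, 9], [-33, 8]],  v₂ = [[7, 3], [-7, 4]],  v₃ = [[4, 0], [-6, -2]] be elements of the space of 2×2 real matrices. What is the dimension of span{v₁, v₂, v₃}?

Represent each element by its coordinate vector in ℝ⁴.
Form the matrix with v₁, v₂, v₃ as columns and reduce.
Reduction leaves 2 leading entries, giving rank 2.

dim = 2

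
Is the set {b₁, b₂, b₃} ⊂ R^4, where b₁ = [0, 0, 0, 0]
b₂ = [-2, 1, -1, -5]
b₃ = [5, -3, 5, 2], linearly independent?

One of the vectors is the zero vector, so the set is linearly dependent.

linearly dependent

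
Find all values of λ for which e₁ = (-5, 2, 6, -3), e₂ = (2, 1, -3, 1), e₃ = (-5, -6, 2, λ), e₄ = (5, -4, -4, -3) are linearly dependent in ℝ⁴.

λ = 29

The vectors are dependent exactly when the determinant of the matrix with rows e₁, e₂, e₃, e₄ vanishes.
Expanding, det = 12*λ - 348.
Setting this to zero gives λ = 29.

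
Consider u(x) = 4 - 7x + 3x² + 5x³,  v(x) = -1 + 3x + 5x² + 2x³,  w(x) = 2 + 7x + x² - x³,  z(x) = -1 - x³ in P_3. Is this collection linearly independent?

linearly independent

Take coordinates with respect to the standard basis {1, x, …, x³}.
Form the 4×4 matrix with these as columns; its determinant is 184.
A nonzero determinant means the columns are linearly independent.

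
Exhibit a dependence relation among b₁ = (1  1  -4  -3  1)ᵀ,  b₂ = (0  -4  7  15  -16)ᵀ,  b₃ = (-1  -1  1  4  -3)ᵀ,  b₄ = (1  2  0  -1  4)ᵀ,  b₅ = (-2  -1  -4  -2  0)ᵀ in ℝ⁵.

Set up α₁b₁ + … + α₅b₅ = 0 and solve the homogeneous system.
A generator of the null space is (1, -1, 3, -2, -2).

b₁ - b₂ + 3b₃ - 2b₄ - 2b₅ = 0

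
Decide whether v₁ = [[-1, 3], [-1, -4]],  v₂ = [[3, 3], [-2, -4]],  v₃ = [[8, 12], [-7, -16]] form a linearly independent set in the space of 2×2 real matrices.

Take coordinates with respect to the standard basis {E₁₁, E₁₂, E₂₁, E₂₂}.
Row-reduce the matrix whose columns are v₁, v₂, v₃.
The reduction yields 2 nonzero rows, so the rank is 2.
Since rank 2 < 3, the set is linearly dependent.

linearly dependent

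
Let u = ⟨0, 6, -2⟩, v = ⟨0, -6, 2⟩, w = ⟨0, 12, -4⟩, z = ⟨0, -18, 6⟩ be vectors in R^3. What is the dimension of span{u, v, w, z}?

Apply Gaussian elimination to the matrix whose rows are u, v, w, z.
Exactly 1 pivot survives; hence the rank is 1.
(With 4 elements in a 3-dimensional space the rank is at most 3.)

dim = 1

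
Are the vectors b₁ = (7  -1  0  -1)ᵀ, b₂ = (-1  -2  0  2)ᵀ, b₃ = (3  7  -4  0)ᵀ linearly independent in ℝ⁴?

linearly independent

Place the vectors as rows of a 3×4 matrix and reduce to echelon form.
The reduction yields 3 nonzero rows, so the rank is 3.
Since rank = 3 (the number of vectors), the set is linearly independent.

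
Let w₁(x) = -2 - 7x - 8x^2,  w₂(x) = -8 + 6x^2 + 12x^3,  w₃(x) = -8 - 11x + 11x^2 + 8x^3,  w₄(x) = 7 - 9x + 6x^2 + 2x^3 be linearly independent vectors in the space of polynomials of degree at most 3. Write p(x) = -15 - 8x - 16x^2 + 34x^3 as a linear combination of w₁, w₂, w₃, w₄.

p = 3w₁ + 4w₂ - 2w₃ + w₄

Work in coordinates with respect to the standard basis {1, x, …, x^3}.
Write p = c₁w₁ + … + c₄w₄ and equate components.
Row-reducing the augmented matrix gives the unique coefficients (c₁, …, c₄) = (3, 4, -2, 1).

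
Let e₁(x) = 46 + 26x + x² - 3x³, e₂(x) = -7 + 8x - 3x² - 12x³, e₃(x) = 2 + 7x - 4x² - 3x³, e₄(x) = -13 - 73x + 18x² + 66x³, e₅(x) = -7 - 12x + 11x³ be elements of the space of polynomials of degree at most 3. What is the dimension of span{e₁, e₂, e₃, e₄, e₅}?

3

Use coordinates relative to {1, x, …, x³}.
Form the matrix with e₁, e₂, e₃, e₄, e₅ as columns and reduce.
Reduction leaves 3 leading entries, giving rank 3.
(With 5 elements in a 4-dimensional space the rank is at most 4.)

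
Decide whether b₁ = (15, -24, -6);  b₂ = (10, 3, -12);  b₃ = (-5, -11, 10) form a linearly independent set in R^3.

linearly dependent

Form the 3×3 matrix with these as columns; its determinant is 0.
A zero determinant means the columns are linearly dependent.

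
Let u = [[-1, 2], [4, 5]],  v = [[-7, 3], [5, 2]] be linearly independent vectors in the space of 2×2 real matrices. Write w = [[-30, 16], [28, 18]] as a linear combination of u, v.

w = 2u + 4v

Take coordinate vectors relative to {E₁₁, E₁₂, E₂₁, E₂₂}.
Set up the augmented matrix [u | v | w] and row-reduce.
Back-substitution yields (α₁, α₂) = (2, 4).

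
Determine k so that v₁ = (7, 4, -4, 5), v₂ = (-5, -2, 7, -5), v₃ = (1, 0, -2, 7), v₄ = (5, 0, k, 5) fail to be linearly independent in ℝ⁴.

Place the vectors as rows of a 4×4 matrix; dependence ⇔ determinant zero.
The determinant works out to -32*k - 560.
Solving -32*k - 560 = 0 yields k = -35/2.

k = -35/2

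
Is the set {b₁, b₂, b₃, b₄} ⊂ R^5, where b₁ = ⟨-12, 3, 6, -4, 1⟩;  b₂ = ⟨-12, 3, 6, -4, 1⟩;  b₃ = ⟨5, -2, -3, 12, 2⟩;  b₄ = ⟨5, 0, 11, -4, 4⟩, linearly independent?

linearly dependent

Two of the vectors are equal, giving an immediate dependence.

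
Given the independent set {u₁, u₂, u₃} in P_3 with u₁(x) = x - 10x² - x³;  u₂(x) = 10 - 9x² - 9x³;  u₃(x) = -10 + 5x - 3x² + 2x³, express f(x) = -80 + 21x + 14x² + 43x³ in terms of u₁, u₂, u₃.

f = u₁ - 4u₂ + 4u₃

Take coordinate vectors relative to {1, x, …, x³}.
Since u₁, u₂, u₃ are independent, the coefficients expressing f are uniquely determined by a linear system.
Row-reducing the augmented matrix gives the unique coefficients (α₁, α₂, α₃) = (1, -4, 4).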